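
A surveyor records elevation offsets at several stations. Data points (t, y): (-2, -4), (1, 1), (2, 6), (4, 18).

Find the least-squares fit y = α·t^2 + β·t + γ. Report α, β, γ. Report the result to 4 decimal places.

Normal-equation sums: Σt^2·t^2 = 289, Σt^2·t = 65, Σt^2 = 25, Σt·t = 25, Σt = 5, Σ1 = 4.
Right-hand side: Σt^2·y = 297, Σt·y = 93, Σy = 21.
Normal equations: [[289, 65, 25]; [65, 25, 5]; [25, 5, 4]]·[α, β, γ]ᵀ = [297, 93, 21]ᵀ.
Inverting the 3×3 Gram matrix, [α, β, γ]ᵀ = [19/30, 121/50, -26/15]ᵀ.

α = 0.6333, β = 2.4200, γ = -1.7333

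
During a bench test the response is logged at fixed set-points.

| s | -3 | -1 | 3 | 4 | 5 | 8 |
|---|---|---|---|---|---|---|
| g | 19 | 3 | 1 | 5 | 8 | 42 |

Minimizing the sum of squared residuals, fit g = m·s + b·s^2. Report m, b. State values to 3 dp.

The normal system XᵀX·[m, b]ᵀ = Xᵀg is [[124, 700]; [700, 5140]]·[m, b]ᵀ = [339, 3151]ᵀ.
Δ = 124·5140 − 700² = 147360.
m = (339·5140 − 700·3151)/147360 = -11581/3684; b = (124·3151 − 700·339)/147360 = 9589/9210.

m = -3.144, b = 1.041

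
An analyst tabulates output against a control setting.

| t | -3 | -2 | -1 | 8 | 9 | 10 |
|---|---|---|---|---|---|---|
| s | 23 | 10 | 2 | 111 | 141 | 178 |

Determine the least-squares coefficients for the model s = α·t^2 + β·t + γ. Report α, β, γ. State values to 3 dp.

MᵀM·[α, β, γ]ᵀ = Mᵀs reads: 20755·α + 2205·β + 259·γ = 36574;  2205·α + 259·β + 21·γ = 3846;  259·α + 21·β + 6·γ = 465.
Row-reducing yields α = 729/364, β = -39735/19292, γ = -1201/689.

α = 2.003, β = -2.060, γ = -1.743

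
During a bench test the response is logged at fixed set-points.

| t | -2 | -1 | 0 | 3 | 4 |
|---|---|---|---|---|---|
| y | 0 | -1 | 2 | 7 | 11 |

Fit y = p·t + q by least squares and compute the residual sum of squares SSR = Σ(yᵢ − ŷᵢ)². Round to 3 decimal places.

With design matrix M, MᵀM = [[30, 4]; [4, 5]] and Mᵀy = [66, 19]ᵀ.
Determinant 30·5 − 4² = 134.
p = (66·5 − 4·19)/134 = 127/67; q = (30·19 − 4·66)/134 = 153/67.
Residuals: 101/67, -93/67, -19/67, -65/67, 76/67; SSR = 436/67.

SSR = 6.507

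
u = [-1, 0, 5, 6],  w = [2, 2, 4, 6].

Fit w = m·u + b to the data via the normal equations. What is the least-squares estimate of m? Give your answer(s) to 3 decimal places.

m = 0.514

The normal system AᵀA·[m, b]ᵀ = Aᵀw is [[62, 10]; [10, 4]]·[m, b]ᵀ = [54, 14]ᵀ.
det = 62·4 − 10² = 148.
m = (54·4 − 10·14)/148 = 19/37; b = (62·14 − 10·54)/148 = 82/37.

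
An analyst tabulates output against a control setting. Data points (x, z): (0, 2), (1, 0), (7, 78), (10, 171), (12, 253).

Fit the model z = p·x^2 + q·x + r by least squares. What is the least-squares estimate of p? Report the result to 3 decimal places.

p = 2.012

Sums needed: Σx^2·x^2 = 33138, Σx^2·x = 3072, Σx^2 = 294, Σx·x = 294, Σx = 30, Σ1 = 5.
And Σx^2·z = 57354, Σx·z = 5292, Σz = 504.
MᵀM·[p, q, r]ᵀ = Mᵀz becomes [[33138, 3072, 294]; [3072, 294, 30]; [294, 30, 5]]·[p, q, r]ᵀ = [57354, 5292, 504]ᵀ.
Solving the 3×3 system (Gaussian elimination) gives p = 26861/13351, q = -42580/13351, r = 21834/13351.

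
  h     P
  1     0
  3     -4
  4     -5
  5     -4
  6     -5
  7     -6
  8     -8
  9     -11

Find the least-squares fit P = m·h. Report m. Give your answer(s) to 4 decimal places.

m = -1.0214

The normal system MᵀM·[m]ᵀ = MᵀP is [[281]]·[m]ᵀ = [-287]ᵀ.
Hence m = -287 / 281 ≈ -1.02135.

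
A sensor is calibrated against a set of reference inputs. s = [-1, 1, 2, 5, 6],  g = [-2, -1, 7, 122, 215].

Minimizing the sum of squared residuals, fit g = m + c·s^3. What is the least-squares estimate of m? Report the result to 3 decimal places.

m = -1.524

Forming XᵀX = [[5, 349]; [349, 62347]] and Xᵀg = [341, 61747]ᵀ gives XᵀX·[m, c]ᵀ = Xᵀg.
Δ = 5·62347 − 349² = 189934.
m = (341·62347 − 349·61747)/189934 = -144688/94967; c = (5·61747 − 349·341)/189934 = 94863/94967.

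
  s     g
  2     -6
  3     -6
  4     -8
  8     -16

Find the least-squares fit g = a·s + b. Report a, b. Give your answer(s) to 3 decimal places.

Entries of XᵀX: Σs·s = 93, Σs = 17, Σ1 = 4.
Moment sums: Σs·g = -190, Σg = -36.
XᵀX·[a, b]ᵀ = Xᵀg becomes [[93, 17]; [17, 4]]·[a, b]ᵀ = [-190, -36]ᵀ.
det = 93·4 − 17² = 83.
a = ((-190)·4 − 17·(-36))/83 = -148/83; b = (93·(-36) − 17·(-190))/83 = -118/83.

a = -1.783, b = -1.422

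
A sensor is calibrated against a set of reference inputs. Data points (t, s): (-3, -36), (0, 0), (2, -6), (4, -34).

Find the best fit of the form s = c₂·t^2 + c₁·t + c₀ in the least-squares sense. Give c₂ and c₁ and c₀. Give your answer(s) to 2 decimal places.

Setting ∂/∂c₂ … = 0 gives: 353·c₂ + 45·c₁ + 29·c₀ = -892;  45·c₂ + 29·c₁ + 3·c₀ = -40;  29·c₂ + 3·c₁ + 4·c₀ = -76.
(Σt^2·t^2 = 353, Σt^2·t = 45, Σt^2 = 29, Σt·t = 29, Σt = 3, Σ1 = 4, Σt^2·s = -892, Σt·s = -40, Σs = -76.)
Inverting the 3×3 Gram matrix, [c₂, c₁, c₀]ᵀ = [-9517/3278, 10355/3278, -525/1639]ᵀ.

c₂ = -2.90, c₁ = 3.16, c₀ = -0.32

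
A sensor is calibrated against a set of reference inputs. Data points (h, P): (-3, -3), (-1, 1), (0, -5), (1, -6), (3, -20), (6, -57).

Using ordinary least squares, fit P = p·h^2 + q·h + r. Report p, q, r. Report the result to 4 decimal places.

Setting ∂/∂p … = 0 gives: 1460·p + 216·q + 56·r = -2264;  216·p + 56·q + 6·r = -400;  56·p + 6·q + 6·r = -90.
Row-reducing yields p = -324/319, q = -941/319, r = -820/319.

p = -1.0157, q = -2.9498, r = -2.5705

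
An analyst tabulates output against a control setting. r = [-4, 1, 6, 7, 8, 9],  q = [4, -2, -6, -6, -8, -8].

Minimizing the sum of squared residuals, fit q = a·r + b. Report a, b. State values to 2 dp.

Forming MᵀM = [[247, 27]; [27, 6]] and Mᵀq = [-232, -26]ᵀ gives MᵀM·[a, b]ᵀ = Mᵀq.
Determinant 247·6 − 27² = 753.
a = ((-232)·6 − 27·(-26))/753 = -230/251; b = (247·(-26) − 27·(-232))/753 = -158/753.

a = -0.92, b = -0.21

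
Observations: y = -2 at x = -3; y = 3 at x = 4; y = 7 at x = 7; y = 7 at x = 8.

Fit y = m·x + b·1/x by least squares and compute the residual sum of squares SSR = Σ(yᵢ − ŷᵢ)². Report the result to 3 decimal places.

SSR = 0.571

Compute the Gram sums: Σx·x = 138, Σx·1/x = 4, Σ1/x·1/x = 5917/28224.
For Mᵀy: Σx·y = 123, Σ1/x·y = 79/24.
So MᵀM·[m, b]ᵀ = Mᵀy: [[138, 4]; [4, 5917/28224]]·[m, b]ᵀ = [123, 79/24]ᵀ.
Eliminating b: (5917/28224)·(row 1) − 4·(row 2) gives (60827/4704)·m = (5917/28224)·123 − 4·(79/24) = 39575/3136, so m = 118725/121654.
Then b = ((79/24) − 4·(118725/121654))/(5917/28224) = -177576/60827.
Residuals: -5517/121654, -10575/60827, 71239/121654, -26914/60827; SSR = 69461/121654.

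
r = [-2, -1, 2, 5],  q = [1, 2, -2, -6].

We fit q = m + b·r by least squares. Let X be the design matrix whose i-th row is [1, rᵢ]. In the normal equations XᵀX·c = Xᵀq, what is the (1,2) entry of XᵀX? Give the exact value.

Row 1 ↔ basis 1, column 2 ↔ basis r, so (XᵀX)_{1,2} = Σᵢ r = (1)·(-2) + (1)·(-1) + (1)·(2) + (1)·(5) = 4.

4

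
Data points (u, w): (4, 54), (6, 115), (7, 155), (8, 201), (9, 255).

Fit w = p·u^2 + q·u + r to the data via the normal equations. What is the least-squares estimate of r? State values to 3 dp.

r = 11.110

The normal system AᵀA·[p, q, r]ᵀ = Aᵀw is [[14610, 1864, 246]; [1864, 246, 34]; [246, 34, 5]]·[p, q, r]ᵀ = [46118, 5894, 780]ᵀ.
Row-reducing yields p = 2217/679, q = -1573/679, r = 7544/679.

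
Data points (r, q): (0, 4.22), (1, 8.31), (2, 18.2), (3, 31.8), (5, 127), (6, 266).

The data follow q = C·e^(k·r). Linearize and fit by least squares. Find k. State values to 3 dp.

k = 0.685

Let Y = ln q. Fitting Y = k·r + ln C by least squares:
Σr = 17.0000, Σ(r)² = 75.0000, Σln q = 20.3459, Σr·ln q = 76.0206.
Equations: 75.0000·k + 17.0000·ln C = 76.0206;  17.0000·k + 6·ln C = 20.3459.
Solving (det = 161.0000): k = 0.68475, ln C = 1.45087.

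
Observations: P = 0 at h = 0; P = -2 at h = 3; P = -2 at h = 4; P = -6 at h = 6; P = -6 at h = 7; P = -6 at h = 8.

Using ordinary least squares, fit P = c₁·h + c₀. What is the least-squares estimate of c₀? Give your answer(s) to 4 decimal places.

c₀ = 0.3538

Setting ∂/∂c₁ … = 0 gives: 174·c₁ + 28·c₀ = -140;  28·c₁ + 6·c₀ = -22.
Eliminating c₀: 6·(row 1) − 28·(row 2) gives 260·c₁ = 6·(-140) − 28·(-22) = -224, so c₁ = -56/65.
Then c₀ = ((-22) − 28·(-56/65))/6 = 23/65.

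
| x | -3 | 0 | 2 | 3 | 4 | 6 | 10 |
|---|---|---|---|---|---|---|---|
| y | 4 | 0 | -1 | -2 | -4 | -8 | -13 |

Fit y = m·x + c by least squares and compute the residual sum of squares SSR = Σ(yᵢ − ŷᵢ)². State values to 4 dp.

The normal system AᵀA·[m, c]ᵀ = Aᵀy is [[174, 22]; [22, 7]]·[m, c]ᵀ = [-214, -24]ᵀ.
Determinant 174·7 − 22² = 734.
m = ((-214)·7 − 22·(-24))/734 = -485/367; c = (174·(-24) − 22·(-214))/734 = 266/367.
Residuals: -253/367, -266/367, 337/367, 455/367, 206/367, -292/367, -187/367; SSR = 1684/367.

SSR = 4.5886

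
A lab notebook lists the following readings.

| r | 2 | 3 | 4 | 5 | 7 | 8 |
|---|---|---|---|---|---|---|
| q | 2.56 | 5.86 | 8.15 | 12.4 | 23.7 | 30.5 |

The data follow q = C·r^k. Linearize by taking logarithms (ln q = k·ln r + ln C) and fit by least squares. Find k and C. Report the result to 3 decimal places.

k = 1.753, C = 0.773

Let Y = ln q. Fitting Y = k·ln r + ln C by least squares:
Sums: Σln r = 8.8128, Σ(ln r)² = 14.3101, Σln q = 13.9071, Σln r·ln q = 22.8213.
Normal system: [[14.3101, 8.8128]; [8.8128, 6]]·[k, ln C]ᵀ = [22.8213, 13.9071]ᵀ.
Solving (det = 8.1947): k = 1.75321, ln C = -0.25729, so C = exp(-0.25729) = 0.77315.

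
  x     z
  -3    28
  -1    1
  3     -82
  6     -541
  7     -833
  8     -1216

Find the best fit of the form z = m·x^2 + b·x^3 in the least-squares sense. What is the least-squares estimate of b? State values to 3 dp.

b = -2.002

Forming MᵀM = [[7956, 57350]; [57350, 427908]] and Mᵀz = [-138602, -1028138]ᵀ gives MᵀM·[m, b]ᵀ = Mᵀz.
Eliminating b: 427908·(row 1) − 57350·(row 2) gives 115413548·m = 427908·(-138602) − 57350·(-1028138) = -345190316, so m = -86297579/28853387.
Then b = ((-1028138) − 57350·(-86297579/28853387))/427908 = -57760307/28853387.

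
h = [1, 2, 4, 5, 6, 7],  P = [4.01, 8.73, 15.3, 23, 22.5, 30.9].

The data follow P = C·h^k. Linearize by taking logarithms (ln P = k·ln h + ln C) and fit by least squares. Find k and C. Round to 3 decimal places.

Taking logs, ln P = k·ln h + ln C, so regress ln P on ln h.
AᵀA = [[11.9895, 7.4265]; [7.4265, 6]], rhs = [22.5845, 15.9632]ᵀ  (here Σln h = 7.4265, Σ(ln h)² = 11.9895, Σln P = 15.9632, Σln h·ln P = 22.5845).
Solving (det = 16.7835): k = 1.01026, ln C = 1.41008, so C = exp(1.41008) = 4.09627.

k = 1.010, C = 4.096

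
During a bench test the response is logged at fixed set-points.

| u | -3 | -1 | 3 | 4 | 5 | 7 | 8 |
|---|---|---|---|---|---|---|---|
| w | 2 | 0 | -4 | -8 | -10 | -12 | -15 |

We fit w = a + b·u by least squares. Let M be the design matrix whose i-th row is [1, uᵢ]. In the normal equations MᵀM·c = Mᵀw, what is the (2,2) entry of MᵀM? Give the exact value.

Row 2 ↔ basis u, column 2 ↔ basis u, so (MᵀM)_{2,2} = Σᵢ (u)·(u) = (-3)·(-3) + (-1)·(-1) + (3)·(3) + (4)·(4) + (5)·(5) + (7)·(7) + (8)·(8) = 173.

173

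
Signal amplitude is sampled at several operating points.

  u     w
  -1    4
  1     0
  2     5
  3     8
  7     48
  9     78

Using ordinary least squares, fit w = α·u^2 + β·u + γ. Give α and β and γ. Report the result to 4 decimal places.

Setting ∂/∂α … = 0 gives: 9061·α + 1107·β + 145·γ = 8766;  1107·α + 145·β + 21·γ = 1068;  145·α + 21·β + 6·γ = 143.
Solving the 3×3 system (Gaussian elimination) gives α = 5381/5170, β = -4083/5170, γ = 3734/2585.

α = 1.0408, β = -0.7897, γ = 1.4445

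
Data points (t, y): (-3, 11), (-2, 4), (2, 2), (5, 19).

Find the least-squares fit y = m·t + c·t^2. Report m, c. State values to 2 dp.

m = -0.74, c = 0.91

Normal-equation sums: Σt·t = 42, Σt·t^2 = 98, Σt^2·t^2 = 738.
Right-hand side: Σt·y = 58, Σt^2·y = 598.
Determinant 42·738 − 98² = 21392.
m = (58·738 − 98·598)/21392 = -1975/2674; c = (42·598 − 98·58)/21392 = 347/382.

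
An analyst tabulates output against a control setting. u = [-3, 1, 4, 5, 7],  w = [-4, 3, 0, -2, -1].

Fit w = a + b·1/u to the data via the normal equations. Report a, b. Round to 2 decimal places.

Sums needed: Σ1 = 5, Σ1/u = 529/420, Σ1/u·1/u = 217681/176400.
Moment sums: Σw = -4, Σ1/u·w = 398/105.
So XᵀX·[a, b]ᵀ = Xᵀw: [[5, 529/420]; [529/420, 217681/176400]]·[a, b]ᵀ = [-4, 398/105]ᵀ.
Determinant 5·(217681/176400) − (529/420)² = 202141/44100.
a = ((-4)·(217681/176400) − (529/420)·(398/105))/(202141/44100) = -428223/202141; b = (5·(398/105) − (529/420)·(-4))/(202141/44100) = 1057980/202141.

a = -2.12, b = 5.23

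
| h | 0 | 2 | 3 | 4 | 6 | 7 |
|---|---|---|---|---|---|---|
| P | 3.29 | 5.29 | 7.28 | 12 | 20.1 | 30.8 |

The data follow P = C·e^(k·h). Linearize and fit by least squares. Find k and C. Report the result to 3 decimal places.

k = 0.324, C = 3.021

Taking logs, ln P = k·h + ln C, so regress ln P on h.
Σh = 22.0000, Σ(h)² = 114.0000, Σln P = 13.7550, Σh·ln P = 61.2236.
Normal system: [[114.0000, 22.0000]; [22.0000, 6]]·[k, ln C]ᵀ = [61.2236, 13.7550]ᵀ.
Slope k = (n·Σh·ln P − Σh·Σln P)/(n·Σ(h)² − (Σh)²) = (6·61.2236 − 22.0000·13.7550)/200.0000 = 0.32366; ln C = (Σln P − k·Σh)/n = 1.10574, so C = exp(1.10574) = 3.02147.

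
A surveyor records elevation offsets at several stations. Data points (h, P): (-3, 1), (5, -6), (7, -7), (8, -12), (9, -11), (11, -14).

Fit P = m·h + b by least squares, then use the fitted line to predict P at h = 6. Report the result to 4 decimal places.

From the data, Σh·h = 349, Σh = 37, Σ1 = 6.
Right-hand side: Σh·P = -431, ΣP = -49.
So MᵀM·[m, b]ᵀ = MᵀP: [[349, 37]; [37, 6]]·[m, b]ᵀ = [-431, -49]ᵀ.
Determinant 349·6 − 37² = 725.
m = ((-431)·6 − 37·(-49))/725 = -773/725; b = (349·(-49) − 37·(-431))/725 = -1154/725.
At h = 6: P̂ = (-773/725)·(6) + (-1154/725)·(1) = -5792/725.

P̂ = -7.9890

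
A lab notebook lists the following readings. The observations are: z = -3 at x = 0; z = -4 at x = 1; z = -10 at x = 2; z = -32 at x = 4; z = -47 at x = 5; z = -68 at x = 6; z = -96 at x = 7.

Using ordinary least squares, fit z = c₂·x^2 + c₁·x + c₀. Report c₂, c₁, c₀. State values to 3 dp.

c₂ = -2.048, c₁ = 1.289, c₀ = -3.417

Sums needed: Σx^2·x^2 = 4595, Σx^2·x = 757, Σx^2 = 131, Σx·x = 131, Σx = 25, Σ1 = 7.
And Σx^2·z = -8883, Σx·z = -1467, Σz = -260.
Inverting the 3×3 Gram matrix, [c₂, c₁, c₀]ᵀ = [-6939/3388, 397/308, -827/242]ᵀ.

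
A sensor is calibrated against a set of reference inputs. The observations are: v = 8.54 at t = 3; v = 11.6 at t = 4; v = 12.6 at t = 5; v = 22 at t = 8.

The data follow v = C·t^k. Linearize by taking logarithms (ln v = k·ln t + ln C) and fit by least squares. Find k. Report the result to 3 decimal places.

Linearized form: ln v = k·ln t + ln C. From the 4 transformed points,
AᵀA = [[10.0431, 6.1738]; [6.1738, 4]], rhs = [16.2595, 10.2205]ᵀ  (here Σln t = 6.1738, Σ(ln t)² = 10.0431, Σln v = 10.2205, Σln t·ln v = 16.2595).
Δ = 10.0431·4 − (6.1738)² = 2.0569; k = (16.2595·4 − 6.1738·10.2205)/2.0569 = 0.94267, ln C = (10.0431·10.2205 − 6.1738·16.2595)/2.0569 = 1.10016.

k = 0.943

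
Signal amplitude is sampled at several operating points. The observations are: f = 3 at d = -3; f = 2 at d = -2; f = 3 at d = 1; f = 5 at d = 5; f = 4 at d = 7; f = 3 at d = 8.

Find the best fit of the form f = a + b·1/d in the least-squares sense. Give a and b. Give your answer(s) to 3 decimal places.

Sums needed: Σ1 = 6, Σ1/d = 533/840, Σ1/d·1/d = 1014049/705600.
For Xᵀf: Σf = 20, Σ1/d·f = 165/56.
Normal equations: [[6, 533/840]; [533/840, 1014049/705600]]·[a, b]ᵀ = [20, 165/56]ᵀ.
Determinant 6·(1014049/705600) − (533/840)² = 1160041/141120.
a = (20·(1014049/705600) − (533/840)·(165/56))/(1160041/141120) = 3792361/1160041; b = (6·(165/56) − (533/840)·20)/(1160041/141120) = 703920/1160041.

a = 3.269, b = 0.607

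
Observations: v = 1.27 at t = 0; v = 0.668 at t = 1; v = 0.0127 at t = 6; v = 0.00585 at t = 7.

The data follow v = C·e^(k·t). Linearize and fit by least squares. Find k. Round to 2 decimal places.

k = -0.78

Linearized form: ln v = k·t + ln C. From the 4 transformed points,
AᵀA = [[86.0000, 14.0000]; [14.0000, 4]], rhs = [-62.5896, -9.6719]ᵀ  (here Σt = 14.0000, Σ(t)² = 86.0000, Σln v = -9.6719, Σt·ln v = -62.5896).
Slope k = (n·Σt·ln v − Σt·Σln v)/(n·Σ(t)² − (Σt)²) = (4·-62.5896 − 14.0000·-9.6719)/148.0000 = -0.77670; ln C = (Σln v − k·Σt)/n = 0.30047.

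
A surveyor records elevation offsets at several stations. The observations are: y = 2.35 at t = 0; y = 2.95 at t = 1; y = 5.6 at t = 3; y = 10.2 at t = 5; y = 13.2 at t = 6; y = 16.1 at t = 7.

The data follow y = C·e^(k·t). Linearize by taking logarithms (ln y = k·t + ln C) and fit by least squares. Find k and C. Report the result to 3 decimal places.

k = 0.285, C = 2.327

Linearized form: ln y = k·t + ln C. From the 6 transformed points,
Sums: Σt = 22.0000, Σ(t)² = 120.0000, Σln y = 11.3404, Σt·ln y = 52.7951.
Normal system: [[120.0000, 22.0000]; [22.0000, 6]]·[k, ln C]ᵀ = [52.7951, 11.3404]ᵀ.
Solving (det = 236.0000): k = 0.28509, ln C = 0.84474, so C = exp(0.84474) = 2.32736.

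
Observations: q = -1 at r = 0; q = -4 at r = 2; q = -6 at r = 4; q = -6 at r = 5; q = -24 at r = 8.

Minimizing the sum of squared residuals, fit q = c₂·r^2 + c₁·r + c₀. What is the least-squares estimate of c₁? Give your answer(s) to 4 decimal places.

The normal equations are: 4993·c₂ + 709·c₁ + 109·c₀ = -1798;  709·c₂ + 109·c₁ + 19·c₀ = -254;  109·c₂ + 19·c₁ + 5·c₀ = -41.
(Σr^2·r^2 = 4993, Σr^2·r = 709, Σr^2 = 109, Σr·r = 109, Σr = 19, Σ1 = 5, Σr^2·q = -1798, Σr·q = -254, Σq = -41.)
Row-reducing yields c₂ = -10813/23478, c₁ = 23971/23478, c₀ = -7981/3913.

c₁ = 1.0210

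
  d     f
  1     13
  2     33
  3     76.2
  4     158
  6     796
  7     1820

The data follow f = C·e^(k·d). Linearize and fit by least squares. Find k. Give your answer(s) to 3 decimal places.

Let Y = ln f. Fitting Y = k·d + ln C by least squares:
Σd = 23.0000, Σ(d)² = 115.0000, Σln f = 29.6436, Σd·ln f = 135.4322.
Equations: 115.0000·k + 23.0000·ln C = 135.4322;  23.0000·k + 6·ln C = 29.6436.
Δ = 115.0000·6 − (23.0000)² = 161.0000; k = (135.4322·6 − 23.0000·29.6436)/161.0000 = 0.81236, ln C = (115.0000·29.6436 − 23.0000·135.4322)/161.0000 = 1.82655.

k = 0.812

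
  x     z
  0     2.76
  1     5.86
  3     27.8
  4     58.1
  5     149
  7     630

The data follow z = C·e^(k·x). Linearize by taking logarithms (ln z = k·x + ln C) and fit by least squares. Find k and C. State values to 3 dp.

Taking logs, ln z = k·x + ln C, so regress ln z on x.
Σx = 20.0000, Σ(x)² = 100.0000, Σln z = 21.6202, Σx·ln z = 98.1317.
Equations: 100.0000·k + 20.0000·ln C = 98.1317;  20.0000·k + 6·ln C = 21.6202.
Δ = 100.0000·6 − (20.0000)² = 200.0000; k = (98.1317·6 − 20.0000·21.6202)/200.0000 = 0.78193, ln C = (100.0000·21.6202 − 20.0000·98.1317)/200.0000 = 0.99695, so C = exp(0.99695) = 2.71002.

k = 0.782, C = 2.710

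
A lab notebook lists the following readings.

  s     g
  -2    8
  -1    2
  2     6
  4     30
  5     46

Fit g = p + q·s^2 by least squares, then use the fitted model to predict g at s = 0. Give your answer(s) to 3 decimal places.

ĝ = -0.151

MᵀM·[p, q]ᵀ = Mᵀg reads: 5·p + 50·q = 92;  50·p + 914·q = 1688.
(Σ1 = 5, Σs^2 = 50, Σs^2·s^2 = 914, Σg = 92, Σs^2·g = 1688.)
Δ = 5·914 − 50² = 2070.
p = (92·914 − 50·1688)/2070 = -52/345; q = (5·1688 − 50·92)/2070 = 128/69.
At s = 0: ĝ = (-52/345)·(1) + (128/69)·(0) = -52/345.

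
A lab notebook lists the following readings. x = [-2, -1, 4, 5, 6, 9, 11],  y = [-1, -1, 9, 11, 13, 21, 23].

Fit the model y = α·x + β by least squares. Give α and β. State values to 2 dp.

Compute the Gram sums: Σx·x = 284, Σx = 32, Σ1 = 7.
And Σx·y = 614, Σy = 75.
Eliminating β: 7·(row 1) − 32·(row 2) gives 964·α = 7·614 − 32·75 = 1898, so α = 949/482.
Then β = (75 − 32·(949/482))/7 = 413/241.

α = 1.97, β = 1.71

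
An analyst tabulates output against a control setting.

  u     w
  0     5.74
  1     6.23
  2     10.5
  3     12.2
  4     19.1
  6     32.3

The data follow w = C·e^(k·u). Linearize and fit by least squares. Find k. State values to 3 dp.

Linearized form: ln w = k·u + ln C. From the 6 transformed points,
AᵀA = [[66.0000, 16.0000]; [16.0000, 6]], rhs = [46.6856, 14.8544]ᵀ  (here Σu = 16.0000, Σ(u)² = 66.0000, Σln w = 14.8544, Σu·ln w = 46.6856).
Slope k = (n·Σu·ln w − Σu·Σln w)/(n·Σ(u)² − (Σu)²) = (6·46.6856 − 16.0000·14.8544)/140.0000 = 0.30317; ln C = (Σln w − k·Σu)/n = 1.66729.

k = 0.303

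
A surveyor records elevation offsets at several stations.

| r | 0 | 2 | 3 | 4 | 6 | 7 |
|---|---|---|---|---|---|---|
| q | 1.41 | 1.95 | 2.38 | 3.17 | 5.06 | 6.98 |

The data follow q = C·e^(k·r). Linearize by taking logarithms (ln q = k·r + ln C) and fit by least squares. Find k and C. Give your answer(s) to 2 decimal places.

k = 0.23, C = 1.29

Let Y = ln q. Fitting Y = k·r + ln C by least squares:
Σr = 22.0000, Σ(r)² = 114.0000, Σln q = 6.5967, Σr·ln q = 31.8814.
Equations: 114.0000·k + 22.0000·ln C = 31.8814;  22.0000·k + 6·ln C = 6.5967.
Solving (det = 200.0000): k = 0.23081, ln C = 0.25314, so C = exp(0.25314) = 1.28807.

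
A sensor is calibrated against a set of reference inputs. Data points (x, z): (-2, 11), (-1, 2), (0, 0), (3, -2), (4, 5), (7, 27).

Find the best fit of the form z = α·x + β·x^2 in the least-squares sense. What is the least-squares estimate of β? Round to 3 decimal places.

β = 0.999

Normal-equation sums: Σx·x = 79, Σx·x^2 = 425, Σx^2·x^2 = 2755.
For Mᵀz: Σx·z = 179, Σx^2·z = 1431.
So MᵀM·[α, β]ᵀ = Mᵀz: [[79, 425]; [425, 2755]]·[α, β]ᵀ = [179, 1431]ᵀ.
Eliminating β: 2755·(row 1) − 425·(row 2) gives 37020·α = 2755·179 − 425·1431 = -115030, so α = -11503/3702.
Then β = (1431 − 425·(-11503/3702))/2755 = 18487/18510.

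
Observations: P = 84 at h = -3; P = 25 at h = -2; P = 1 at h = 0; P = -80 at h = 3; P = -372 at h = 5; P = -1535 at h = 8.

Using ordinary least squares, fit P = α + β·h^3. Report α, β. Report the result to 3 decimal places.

The normal system XᵀX·[α, β]ᵀ = XᵀP is [[6, 629]; [629, 279291]]·[α, β]ᵀ = [-1877, -837048]ᵀ.
det = 6·279291 − 629² = 1280105.
α = ((-1877)·279291 − 629·(-837048))/1280105 = 454797/256021; β = (6·(-837048) − 629·(-1877))/1280105 = -768331/256021.

α = 1.776, β = -3.001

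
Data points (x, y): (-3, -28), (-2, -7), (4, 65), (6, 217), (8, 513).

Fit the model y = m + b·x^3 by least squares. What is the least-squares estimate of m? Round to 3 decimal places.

Entries of MᵀM: Σ1 = 5, Σx^3 = 757, Σx^3·x^3 = 313689.
For Mᵀy: Σy = 760, Σx^3·y = 314500.
Normal equations: [[5, 757]; [757, 313689]]·[m, b]ᵀ = [760, 314500]ᵀ.
det = 5·313689 − 757² = 995396.
m = (760·313689 − 757·314500)/995396 = 81785/248849; b = (5·314500 − 757·760)/995396 = 249295/248849.

m = 0.329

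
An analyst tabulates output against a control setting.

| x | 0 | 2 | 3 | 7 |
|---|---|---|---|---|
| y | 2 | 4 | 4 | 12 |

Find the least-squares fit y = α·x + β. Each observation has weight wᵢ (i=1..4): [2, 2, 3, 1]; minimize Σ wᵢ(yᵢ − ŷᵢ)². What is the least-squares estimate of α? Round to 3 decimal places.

α = 1.353

Forming AᵀWA = [[84, 20]; [20, 8]] and AᵀWy = [136, 36]ᵀ gives AᵀWA·[α, β]ᵀ = AᵀWy.
Determinant 84·8 − 20² = 272.
α = (136·8 − 20·36)/272 = 23/17; β = (84·36 − 20·136)/272 = 19/17.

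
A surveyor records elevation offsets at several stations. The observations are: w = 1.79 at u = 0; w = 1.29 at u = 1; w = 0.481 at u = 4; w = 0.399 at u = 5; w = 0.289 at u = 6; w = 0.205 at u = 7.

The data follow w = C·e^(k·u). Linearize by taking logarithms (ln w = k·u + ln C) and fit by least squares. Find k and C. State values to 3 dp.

k = -0.305, C = 1.757

Taking logs, ln w = k·u + ln C, so regress ln w on u.
Over the data: Σu = 23.0000, Σ(u)² = 127.0000, Σln w = -3.6399, Σu·ln w = -25.8081.
Normal system: [[127.0000, 23.0000]; [23.0000, 6]]·[k, ln C]ᵀ = [-25.8081, -3.6399]ᵀ.
Slope k = (n·Σu·ln w − Σu·Σln w)/(n·Σ(u)² − (Σu)²) = (6·-25.8081 − 23.0000·-3.6399)/233.0000 = -0.30528; ln C = (Σln w − k·Σu)/n = 0.56360, so C = exp(0.56360) = 1.75698.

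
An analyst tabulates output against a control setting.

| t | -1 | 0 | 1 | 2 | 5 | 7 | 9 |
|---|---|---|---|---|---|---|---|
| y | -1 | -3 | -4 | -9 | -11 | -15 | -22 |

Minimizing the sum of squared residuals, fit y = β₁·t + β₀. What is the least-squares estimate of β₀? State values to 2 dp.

β₀ = -2.92

Entries of XᵀX: Σt·t = 161, Σt = 23, Σ1 = 7.
And Σt·y = -379, Σy = -65.
Δ = 161·7 − 23² = 598.
β₁ = ((-379)·7 − 23·(-65))/598 = -579/299; β₀ = (161·(-65) − 23·(-379))/598 = -38/13.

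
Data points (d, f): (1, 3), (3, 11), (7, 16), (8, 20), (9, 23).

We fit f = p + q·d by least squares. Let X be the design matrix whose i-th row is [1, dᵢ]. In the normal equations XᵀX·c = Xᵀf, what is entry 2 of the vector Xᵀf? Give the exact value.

Entry 2 ↔ basis d, so (Xᵀf)_{2} = Σᵢ (d)·fᵢ = (1)·(3) + (3)·(11) + (7)·(16) + (8)·(20) + (9)·(23) = 515.

515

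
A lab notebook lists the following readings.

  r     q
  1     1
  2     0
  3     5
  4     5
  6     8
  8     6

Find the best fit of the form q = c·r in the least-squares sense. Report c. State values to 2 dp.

From the data, Σr·r = 130.
Moment sums: Σr·q = 132.
Normal equations: [[130]]·[c]ᵀ = [132]ᵀ.
c = 132/130 = 1.01538.

c = 1.02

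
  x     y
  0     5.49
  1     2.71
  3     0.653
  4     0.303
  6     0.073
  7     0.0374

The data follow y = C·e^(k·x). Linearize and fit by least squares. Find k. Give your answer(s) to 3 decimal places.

k = -0.717

Let Y = ln y. Fitting Y = k·x + ln C by least squares:
XᵀX = [[111.0000, 21.0000]; [21.0000, 6]], rhs = [-43.7640, -4.8237]ᵀ  (here Σx = 21.0000, Σ(x)² = 111.0000, Σln y = -4.8237, Σx·ln y = -43.7640).
Δ = 111.0000·6 − (21.0000)² = 225.0000; k = (-43.7640·6 − 21.0000·-4.8237)/225.0000 = -0.71683, ln C = (111.0000·-4.8237 − 21.0000·-43.7640)/225.0000 = 1.70495.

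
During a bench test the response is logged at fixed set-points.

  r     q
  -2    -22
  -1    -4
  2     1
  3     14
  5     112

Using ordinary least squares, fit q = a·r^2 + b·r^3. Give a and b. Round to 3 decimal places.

Entries of MᵀM: Σr^2·r^2 = 739, Σr^2·r^3 = 3367, Σr^3·r^3 = 16483.
Moment sums: Σr^2·q = 2838, Σr^3·q = 14566.
Eliminating b: 16483·(row 1) − 3367·(row 2) gives 844248·a = 16483·2838 − 3367·14566 = -2264968, so a = -283121/105531.
Then b = (14566 − 3367·(-283121/105531))/16483 = 151091/105531.

a = -2.683, b = 1.432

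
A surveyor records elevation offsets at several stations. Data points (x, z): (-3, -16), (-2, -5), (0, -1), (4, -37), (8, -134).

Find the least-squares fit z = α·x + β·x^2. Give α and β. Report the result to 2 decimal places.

α = -1.00, β = -1.98

The normal equations are: 93·α + 541·β = -1162;  541·α + 4449·β = -9332.
(Σx·x = 93, Σx·x^2 = 541, Σx^2·x^2 = 4449, Σx·z = -1162, Σx^2·z = -9332.)
Δ = 93·4449 − 541² = 121076.
α = ((-1162)·4449 − 541·(-9332))/121076 = -60563/60538; β = (93·(-9332) − 541·(-1162))/121076 = -119617/60538.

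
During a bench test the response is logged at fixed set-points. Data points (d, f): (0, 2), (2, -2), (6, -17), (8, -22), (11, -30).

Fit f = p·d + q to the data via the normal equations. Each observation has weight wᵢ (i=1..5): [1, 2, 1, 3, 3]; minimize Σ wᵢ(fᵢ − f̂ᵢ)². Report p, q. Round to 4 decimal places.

p = -3.0346, q = 2.8321

MᵀWM·[p, q]ᵀ = MᵀWf reads: 599·p + 67·q = -1628;  67·p + 10·q = -175.
det = 599·10 − 67² = 1501.
p = ((-1628)·10 − 67·(-175))/1501 = -4555/1501; q = (599·(-175) − 67·(-1628))/1501 = 4251/1501.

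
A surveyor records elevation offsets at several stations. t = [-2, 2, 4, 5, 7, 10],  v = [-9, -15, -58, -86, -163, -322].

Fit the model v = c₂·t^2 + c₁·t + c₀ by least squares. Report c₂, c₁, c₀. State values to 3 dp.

c₂ = -3.016, c₁ = -2.019, c₀ = -0.544

XᵀX·[c₂, c₁, c₀]ᵀ = Xᵀv reads: 13314·c₂ + 1532·c₁ + 198·c₀ = -43361;  1532·c₂ + 198·c₁ + 26·c₀ = -5035;  198·c₂ + 26·c₁ + 6·c₀ = -653.
(Σt^2·t^2 = 13314, Σt^2·t = 1532, Σt^2 = 198, Σt·t = 198, Σt = 26, Σ1 = 6, Σt^2·v = -43361, Σt·v = -5035, Σv = -653.)
Inverting the 3×3 Gram matrix, [c₂, c₁, c₀]ᵀ = [-93724/31071, -20906/10357, -33781/62142]ᵀ.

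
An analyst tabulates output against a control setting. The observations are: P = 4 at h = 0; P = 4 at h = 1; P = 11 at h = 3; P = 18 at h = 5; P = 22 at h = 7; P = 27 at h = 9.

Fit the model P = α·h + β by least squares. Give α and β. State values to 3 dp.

From the data, Σh·h = 165, Σh = 25, Σ1 = 6.
Moment sums: Σh·P = 524, ΣP = 86.
Eliminating β: 6·(row 1) − 25·(row 2) gives 365·α = 6·524 − 25·86 = 994, so α = 994/365.
Then β = (86 − 25·(994/365))/6 = 218/73.

α = 2.723, β = 2.986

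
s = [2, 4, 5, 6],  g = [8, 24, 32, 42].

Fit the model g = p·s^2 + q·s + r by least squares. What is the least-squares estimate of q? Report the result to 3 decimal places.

The normal system AᵀA·[p, q, r]ᵀ = Aᵀg is [[2193, 413, 81]; [413, 81, 17]; [81, 17, 4]]·[p, q, r]ᵀ = [2728, 524, 106]ᵀ.
Inverting the 3×3 Gram matrix, [p, q, r]ᵀ = [7/22, 59/10, -276/55]ᵀ.

q = 5.900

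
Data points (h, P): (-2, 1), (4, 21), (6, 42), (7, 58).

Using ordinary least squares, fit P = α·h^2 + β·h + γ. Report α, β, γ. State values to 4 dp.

α = 1.0037, β = 1.2397, γ = -0.4956

Entries of AᵀA: Σh^2·h^2 = 3969, Σh^2·h = 615, Σh^2 = 105, Σh·h = 105, Σh = 15, Σ1 = 4.
Right-hand side: Σh^2·P = 4694, Σh·P = 740, ΣP = 122.
AᵀA·[α, β, γ]ᵀ = AᵀP becomes [[3969, 615, 105]; [615, 105, 15]; [105, 15, 4]]·[α, β, γ]ᵀ = [4694, 740, 122]ᵀ.
Inverting the 3×3 Gram matrix, [α, β, γ]ᵀ = [1361/1356, 1681/1356, -56/113]ᵀ.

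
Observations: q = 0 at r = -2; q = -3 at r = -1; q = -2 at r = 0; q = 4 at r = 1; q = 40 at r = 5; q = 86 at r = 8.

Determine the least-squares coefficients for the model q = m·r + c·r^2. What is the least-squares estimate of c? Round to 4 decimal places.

Sums needed: Σr·r = 95, Σr·r^2 = 629, Σr^2·r^2 = 4739.
Moment sums: Σr·q = 895, Σr^2·q = 6505.
Normal equations: [[95, 629]; [629, 4739]]·[m, c]ᵀ = [895, 6505]ᵀ.
det = 95·4739 − 629² = 54564.
m = (895·4739 − 629·6505)/54564 = 12480/4547; c = (95·6505 − 629·895)/54564 = 4585/4547.

c = 1.0084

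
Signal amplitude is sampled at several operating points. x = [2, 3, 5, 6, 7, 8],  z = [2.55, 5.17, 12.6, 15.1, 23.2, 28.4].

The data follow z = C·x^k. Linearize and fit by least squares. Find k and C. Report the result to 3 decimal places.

k = 1.723, C = 0.770

Taking logs, ln z = k·ln x + ln C, so regress ln z on ln x.
Sums: Σln x = 9.2183, Σ(ln x)² = 15.5987, Σln z = 14.3179, Σln x·ln z = 24.4725.
Normal system: [[15.5987, 9.2183]; [9.2183, 6]]·[k, ln C]ᵀ = [24.4725, 14.3179]ᵀ.
Δ = 15.5987·6 − (9.2183)² = 8.6152; k = (24.4725·6 − 9.2183·14.3179)/8.6152 = 1.72348, ln C = (15.5987·14.3179 − 9.2183·24.4725)/8.6152 = -0.26162, so C = exp(-0.26162) = 0.76981.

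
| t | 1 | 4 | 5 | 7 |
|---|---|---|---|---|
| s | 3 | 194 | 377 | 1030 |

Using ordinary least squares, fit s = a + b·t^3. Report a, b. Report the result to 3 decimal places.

AᵀA·[a, b]ᵀ = Aᵀs reads: 4·a + 533·b = 1604;  533·a + 137371·b = 412834.
(Σ1 = 4, Σt^3 = 533, Σt^3·t^3 = 137371, Σs = 1604, Σt^3·s = 412834.)
Eliminating b: 137371·(row 1) − 533·(row 2) gives 265395·a = 137371·1604 − 533·412834 = 302562, so a = 7758/6805.
Then b = (412834 − 533·(7758/6805))/137371 = 265468/88465.

a = 1.140, b = 3.001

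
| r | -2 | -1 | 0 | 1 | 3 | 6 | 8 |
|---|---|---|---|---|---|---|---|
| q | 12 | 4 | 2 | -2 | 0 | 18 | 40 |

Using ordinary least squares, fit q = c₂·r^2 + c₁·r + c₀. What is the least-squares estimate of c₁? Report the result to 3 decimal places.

Normal-equation sums: Σr^2·r^2 = 5491, Σr^2·r = 747, Σr^2 = 115, Σr·r = 115, Σr = 15, Σ1 = 7.
Moment sums: Σr^2·q = 3258, Σr·q = 398, Σq = 74.
XᵀX·[c₂, c₁, c₀]ᵀ = Xᵀq becomes [[5491, 747, 115]; [747, 115, 15]; [115, 15, 7]]·[c₂, c₁, c₀]ᵀ = [3258, 398, 74]ᵀ.
Solving the 3×3 system (Gaussian elimination) gives c₂ = 21598/20937, c₁ = -23327/6979, c₀ = 16469/20937.

c₁ = -3.342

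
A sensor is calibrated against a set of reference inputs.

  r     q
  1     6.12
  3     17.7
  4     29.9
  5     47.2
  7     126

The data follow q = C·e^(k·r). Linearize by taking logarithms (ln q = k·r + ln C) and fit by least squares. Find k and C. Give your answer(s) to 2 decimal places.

k = 0.50, C = 3.83

Linearized form: ln q = k·r + ln C. From the 5 transformed points,
Over the data: Σr = 20.0000, Σ(r)² = 100.0000, Σln q = 16.7737, Σr·ln q = 77.1496.
Normal system: [[100.0000, 20.0000]; [20.0000, 5]]·[k, ln C]ᵀ = [77.1496, 16.7737]ᵀ.
Solving (det = 100.0000): k = 0.50275, ln C = 1.34373, so C = exp(1.34373) = 3.83333.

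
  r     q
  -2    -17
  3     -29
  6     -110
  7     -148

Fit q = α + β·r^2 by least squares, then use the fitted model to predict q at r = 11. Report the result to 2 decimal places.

q̂ = -359.54

MᵀM·[α, β]ᵀ = Mᵀq reads: 4·α + 98·β = -304;  98·α + 3794·β = -11541.
(Σ1 = 4, Σr^2 = 98, Σr^2·r^2 = 3794, Σq = -304, Σr^2·q = -11541.)
det = 4·3794 − 98² = 5572.
α = ((-304)·3794 − 98·(-11541))/5572 = -1597/398; β = (4·(-11541) − 98·(-304))/5572 = -4093/1393.
At r = 11: q̂ = (-1597/398)·(1) + (-4093/1393)·(121) = -1001685/2786.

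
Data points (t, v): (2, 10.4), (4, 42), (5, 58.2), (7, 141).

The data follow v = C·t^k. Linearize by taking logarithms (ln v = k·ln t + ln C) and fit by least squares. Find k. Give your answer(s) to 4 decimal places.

k = 2.0381

With ln vᵢ as the transformed response and ln tᵢ as the regressor:
Σln t = 5.6348, Σ(ln t)² = 8.7791, Σln v = 15.0921, Σln t·ln v = 22.9751.
Equations: 8.7791·k + 5.6348·ln C = 22.9751;  5.6348·k + 4·ln C = 15.0921.
Solving (det = 3.3656): k = 2.03814, ln C = 0.90191.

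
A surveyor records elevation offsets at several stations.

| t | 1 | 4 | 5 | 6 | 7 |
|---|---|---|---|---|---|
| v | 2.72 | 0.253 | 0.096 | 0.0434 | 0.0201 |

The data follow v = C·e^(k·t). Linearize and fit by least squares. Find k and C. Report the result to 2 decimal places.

Taking logs, ln v = k·t + ln C, so regress ln v on t.
Σt = 23.0000, Σ(t)² = 127.0000, Σln v = -9.7615, Σt·ln v = -62.3869.
Equations: 127.0000·k + 23.0000·ln C = -62.3869;  23.0000·k + 5·ln C = -9.7615.
Solving (det = 106.0000): k = -0.82472, ln C = 1.84143, so C = exp(1.84143) = 6.30554.

k = -0.82, C = 6.31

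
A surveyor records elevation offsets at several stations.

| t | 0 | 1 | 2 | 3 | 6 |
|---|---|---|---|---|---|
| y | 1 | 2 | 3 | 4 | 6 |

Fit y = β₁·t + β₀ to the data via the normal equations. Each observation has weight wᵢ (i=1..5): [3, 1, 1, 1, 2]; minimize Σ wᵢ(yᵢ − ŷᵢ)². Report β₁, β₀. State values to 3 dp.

The normal equations are: 86·β₁ + 18·β₀ = 92;  18·β₁ + 8·β₀ = 24.
(Σwᵢ·t·t = 86, Σwᵢ·t = 18, Σwᵢ·1 = 8, Σwᵢ·t·y = 92, Σwᵢ·y = 24.)
Eliminating β₀: 8·(row 1) − 18·(row 2) gives 364·β₁ = 8·92 − 18·24 = 304, so β₁ = 76/91.
Then β₀ = (24 − 18·(76/91))/8 = 102/91.

β₁ = 0.835, β₀ = 1.121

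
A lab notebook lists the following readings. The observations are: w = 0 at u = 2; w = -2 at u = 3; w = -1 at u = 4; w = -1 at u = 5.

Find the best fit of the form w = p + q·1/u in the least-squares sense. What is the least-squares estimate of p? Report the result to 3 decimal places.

p = -2.031

The normal equations are: 4·p + (77/60)·q = -4;  (77/60)·p + (1669/3600)·q = -67/60.
(Σ1 = 4, Σ1/u = 77/60, Σ1/u·1/u = 1669/3600, Σw = -4, Σ1/u·w = -67/60.)
det = 4·(1669/3600) − (77/60)² = 83/400.
p = ((-4)·(1669/3600) − (77/60)·(-67/60))/(83/400) = -1517/747; q = (4·(-67/60) − (77/60)·(-4))/(83/400) = 800/249.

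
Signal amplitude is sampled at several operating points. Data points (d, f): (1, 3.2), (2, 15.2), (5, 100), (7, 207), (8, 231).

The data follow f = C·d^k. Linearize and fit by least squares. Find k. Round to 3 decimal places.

k = 2.084

Taking logs, ln f = k·ln d + ln C, so regress ln f on ln d.
AᵀA = [[11.1814, 6.3279]; [6.3279, 5]], rhs = [30.9922, 19.2648]ᵀ  (here Σln d = 6.3279, Σ(ln d)² = 11.1814, Σln f = 19.2648, Σln d·ln f = 30.9922).
Slope k = (n·Σln d·ln f − Σln d·Σln f)/(n·Σ(ln d)² − (Σln d)²) = (5·30.9922 − 6.3279·19.2648)/15.8642 = 2.08361; ln C = (Σln f − k·Σln d)/n = 1.21596.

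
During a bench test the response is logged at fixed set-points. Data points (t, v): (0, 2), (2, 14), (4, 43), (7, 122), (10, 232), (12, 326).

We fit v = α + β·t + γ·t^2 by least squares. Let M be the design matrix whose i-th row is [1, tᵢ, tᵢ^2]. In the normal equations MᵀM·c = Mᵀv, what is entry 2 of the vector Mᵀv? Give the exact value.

Entry 2 ↔ basis t, so (Mᵀv)_{2} = Σᵢ (t)·vᵢ = (0)·(2) + (2)·(14) + (4)·(43) + (7)·(122) + (10)·(232) + (12)·(326) = 7286.

7286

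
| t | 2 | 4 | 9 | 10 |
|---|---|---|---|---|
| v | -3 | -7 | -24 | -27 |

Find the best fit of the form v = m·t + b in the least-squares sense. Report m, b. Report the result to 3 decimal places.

m = -3.101, b = 4.128

Setting ∂/∂m … = 0 gives: 201·m + 25·b = -520;  25·m + 4·b = -61.
(Σt·t = 201, Σt = 25, Σ1 = 4, Σt·v = -520, Σv = -61.)
Determinant 201·4 − 25² = 179.
m = ((-520)·4 − 25·(-61))/179 = -555/179; b = (201·(-61) − 25·(-520))/179 = 739/179.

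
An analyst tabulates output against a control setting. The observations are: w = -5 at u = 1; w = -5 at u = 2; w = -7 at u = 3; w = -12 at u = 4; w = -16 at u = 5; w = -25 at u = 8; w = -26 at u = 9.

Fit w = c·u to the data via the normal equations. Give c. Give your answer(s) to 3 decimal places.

c = -2.990

With design matrix M, MᵀM = [[200]] and Mᵀw = [-598]ᵀ.
c = (-598)/200 = -2.99.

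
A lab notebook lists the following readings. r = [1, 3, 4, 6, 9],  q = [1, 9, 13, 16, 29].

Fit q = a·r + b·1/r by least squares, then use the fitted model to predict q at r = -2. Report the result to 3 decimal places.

The normal equations are: 143·a + 5·b = 437;  5·a + (1573/1296)·b = 473/36.
(Σr·r = 143, Σr·1/r = 5, Σ1/r·1/r = 1573/1296, Σr·q = 437, Σ1/r·q = 473/36.)
Eliminating b: (1573/1296)·(row 1) − 5·(row 2) gives (192539/1296)·a = (1573/1296)·437 − 5·(473/36) = 602261/1296, so a = 602261/192539.
Then b = ((473/36) − 5·(602261/192539))/(1573/1296) = -396756/192539.
At r = -2: q̂ = (602261/192539)·(-2) + (-396756/192539)·(-1/2) = -1006144/192539.

q̂ = -5.226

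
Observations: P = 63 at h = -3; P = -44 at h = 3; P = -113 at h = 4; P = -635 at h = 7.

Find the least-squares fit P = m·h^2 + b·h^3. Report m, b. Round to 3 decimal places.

m = 0.988, b = -1.993

Sums needed: Σh^2·h^2 = 2819, Σh^2·h^3 = 17831, Σh^3·h^3 = 123203.
Moment sums: Σh^2·P = -32752, Σh^3·P = -227926.
So AᵀA·[m, b]ᵀ = AᵀP: [[2819, 17831]; [17831, 123203]]·[m, b]ᵀ = [-32752, -227926]ᵀ.
Eliminating b: 123203·(row 1) − 17831·(row 2) gives 29364696·m = 123203·(-32752) − 17831·(-227926) = 29003850, so m = 1611325/1631372.
Then b = ((-227926) − 17831·(1611325/1631372))/123203 = -3251249/1631372.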